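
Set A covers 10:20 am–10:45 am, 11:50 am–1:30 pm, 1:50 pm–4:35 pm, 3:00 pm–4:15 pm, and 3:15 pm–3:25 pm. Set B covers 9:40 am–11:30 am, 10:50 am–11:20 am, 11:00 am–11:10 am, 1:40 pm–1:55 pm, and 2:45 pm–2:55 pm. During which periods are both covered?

10:20 am-10:45 am, 1:50 pm-1:55 pm, 2:45 pm-2:55 pm

A, merged: 10:20 am-10:45 am, 11:50 am-1:30 pm, 1:50 pm-4:35 pm.
B, merged: 9:40 am-11:30 am, 1:40 pm-1:55 pm, 2:45 pm-2:55 pm.
10:20 am-10:45 am ∩ B → 10:20 am-10:45 am.
11:50 am-1:30 pm meets no B interval.
1:50 pm-4:35 pm ∩ B → 1:50 pm-1:55 pm, 2:45 pm-2:55 pm.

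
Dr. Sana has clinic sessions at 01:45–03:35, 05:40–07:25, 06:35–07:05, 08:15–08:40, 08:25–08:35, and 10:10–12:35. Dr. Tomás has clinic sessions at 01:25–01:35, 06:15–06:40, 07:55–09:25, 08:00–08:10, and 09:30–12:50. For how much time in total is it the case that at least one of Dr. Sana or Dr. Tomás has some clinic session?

First set merges to 01:45–03:35, 05:40–07:25, 08:15–08:40, 10:10–12:35.
Second set merges to 01:25–01:35, 06:15–06:40, 07:55–09:25, 09:30–12:50.
A ∪ B = 01:25–01:35, 01:45–03:35, 05:40–07:25, 07:55–09:25, 09:30–12:50.
Total: 10 min + 1 h 50 min + 1 h 45 min + 1 h 30 min + 3 h 20 min = 8 h 35 min.

8 h 35 min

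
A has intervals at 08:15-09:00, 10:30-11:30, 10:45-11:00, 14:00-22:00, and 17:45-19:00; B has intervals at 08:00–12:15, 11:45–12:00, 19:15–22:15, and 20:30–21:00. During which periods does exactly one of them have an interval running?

Merge the first list: 08:15-09:00, 10:30-11:30, 14:00-22:00.
Merge the second list: 08:00-12:15, 19:15-22:15.
A \ B = 14:00-19:15.
B \ A = 08:00-08:15, 09:00-10:30, 11:30-12:15, 22:00-22:15.
Union of the two gives the symmetric difference.

08:00-08:15, 09:00-10:30, 11:30-12:15, 14:00-19:15, 22:00-22:15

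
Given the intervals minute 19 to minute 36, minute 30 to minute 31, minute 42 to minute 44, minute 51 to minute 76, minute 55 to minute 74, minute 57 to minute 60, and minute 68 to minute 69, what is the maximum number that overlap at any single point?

3

At minute 57, 3 of the intervals are simultaneously active.
No point has more.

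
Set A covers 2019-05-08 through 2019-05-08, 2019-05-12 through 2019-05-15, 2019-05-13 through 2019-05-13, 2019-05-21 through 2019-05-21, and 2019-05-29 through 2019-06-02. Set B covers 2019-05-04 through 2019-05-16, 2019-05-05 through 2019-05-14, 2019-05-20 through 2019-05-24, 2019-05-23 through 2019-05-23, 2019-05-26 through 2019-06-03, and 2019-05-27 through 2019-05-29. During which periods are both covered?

2019-05-08 through 2019-05-08, 2019-05-12 through 2019-05-15, 2019-05-21 through 2019-05-21, 2019-05-29 through 2019-06-02

Merge the first list: 2019-05-08 through 2019-05-08, 2019-05-12 through 2019-05-15, 2019-05-21 through 2019-05-21, 2019-05-29 through 2019-06-02.
Merge the second list: 2019-05-04 through 2019-05-16, 2019-05-20 through 2019-05-24, 2019-05-26 through 2019-06-03.
2019-05-08 through 2019-05-08 meets the second set on 2019-05-08 through 2019-05-08.
2019-05-12 through 2019-05-15 meets the second set on 2019-05-12 through 2019-05-15.
2019-05-21 through 2019-05-21 meets the second set on 2019-05-21 through 2019-05-21.
2019-05-29 through 2019-06-02 meets the second set on 2019-05-29 through 2019-06-02.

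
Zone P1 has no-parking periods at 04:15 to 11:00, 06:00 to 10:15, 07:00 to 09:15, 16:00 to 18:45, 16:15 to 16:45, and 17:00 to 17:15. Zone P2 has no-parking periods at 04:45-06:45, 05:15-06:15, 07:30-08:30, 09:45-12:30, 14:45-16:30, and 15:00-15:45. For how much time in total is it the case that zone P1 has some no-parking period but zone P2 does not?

4 h 45 min

Merge the first list: 04:15–11:00, 16:00–18:45.
Merge the second list: 04:45–06:45, 07:30–08:30, 09:45–12:30, 14:45–16:30.
A \ B = 04:15–04:45, 06:45–07:30, 08:30–09:45, 16:30–18:45.
Total: 30 min + 45 min + 1 h 15 min + 2 h 15 min = 4 h 45 min.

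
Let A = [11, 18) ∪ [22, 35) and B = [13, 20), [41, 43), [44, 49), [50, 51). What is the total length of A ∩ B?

A ∩ B = [13, 18).
Total: 5.

5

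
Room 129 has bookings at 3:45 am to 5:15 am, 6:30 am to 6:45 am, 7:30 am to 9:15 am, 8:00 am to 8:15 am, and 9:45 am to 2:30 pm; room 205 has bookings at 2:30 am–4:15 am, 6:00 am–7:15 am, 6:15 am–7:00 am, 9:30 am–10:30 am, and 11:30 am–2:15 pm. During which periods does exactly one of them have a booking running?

A, merged: 3:45 am-5:15 am, 6:30 am-6:45 am, 7:30 am-9:15 am, 9:45 am-2:30 pm.
B, merged: 2:30 am-4:15 am, 6:00 am-7:15 am, 9:30 am-10:30 am, 11:30 am-2:15 pm.
Only in the first: 4:15 am-5:15 am, 7:30 am-9:15 am, 10:30 am-11:30 am, 2:15 pm-2:30 pm.
Only in the second: 2:30 am-3:45 am, 6:00 am-6:30 am, 6:45 am-7:15 am, 9:30 am-9:45 am.
Together these are the periods covered by exactly one.

2:30 am-3:45 am, 4:15 am-5:15 am, 6:00 am-6:30 am, 6:45 am-7:15 am, 7:30 am-9:15 am, 9:30 am-9:45 am, 10:30 am-11:30 am, 2:15 pm-2:30 pm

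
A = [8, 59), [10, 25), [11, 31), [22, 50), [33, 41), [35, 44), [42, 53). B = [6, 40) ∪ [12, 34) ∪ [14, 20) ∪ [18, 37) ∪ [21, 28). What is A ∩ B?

Merge the first list: [8, 59).
Merge the second list: [6, 40).
[8, 59) meets the second set on [8, 40).

[8, 40)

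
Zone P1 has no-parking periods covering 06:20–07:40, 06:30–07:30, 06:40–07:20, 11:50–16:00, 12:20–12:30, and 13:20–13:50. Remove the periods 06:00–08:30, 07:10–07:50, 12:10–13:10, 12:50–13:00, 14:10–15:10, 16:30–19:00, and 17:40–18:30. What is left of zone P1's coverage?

Merge the first list: 06:20–07:40, 11:50–16:00.
Merge the second list: 06:00–08:30, 12:10–13:10, 14:10–15:10, 16:30–19:00.
06:20–07:40: fully covered by B → removed.
11:50–16:00 minus B → 11:50–12:10, 13:10–14:10, 15:10–16:00.

11:50–12:10, 13:10–14:10, 15:10–16:00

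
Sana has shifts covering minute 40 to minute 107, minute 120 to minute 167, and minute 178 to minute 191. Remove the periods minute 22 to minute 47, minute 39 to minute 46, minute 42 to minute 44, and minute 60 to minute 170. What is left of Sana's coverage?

Merge the second list: minute 22 to minute 47, minute 60 to minute 170.
minute 40 to minute 107 minus B → minute 47 to minute 60.
minute 120 to minute 167: fully covered by B → removed.
minute 178 to minute 191: no B overlap → unchanged.

minute 47 to minute 60, minute 178 to minute 191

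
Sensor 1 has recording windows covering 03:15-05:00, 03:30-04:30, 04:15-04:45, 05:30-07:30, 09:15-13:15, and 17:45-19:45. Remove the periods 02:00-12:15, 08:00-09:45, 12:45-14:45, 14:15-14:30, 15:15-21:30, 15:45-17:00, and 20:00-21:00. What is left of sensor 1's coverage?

12:15–12:45

Merge the first list: 03:15–05:00, 05:30–07:30, 09:15–13:15, 17:45–19:45.
Merge the second list: 02:00–12:15, 12:45–14:45, 15:15–21:30.
03:15–05:00: fully covered by B → removed.
05:30–07:30: fully covered by B → removed.
09:15–13:15 minus B → 12:15–12:45.
17:45–19:45: fully covered by B → removed.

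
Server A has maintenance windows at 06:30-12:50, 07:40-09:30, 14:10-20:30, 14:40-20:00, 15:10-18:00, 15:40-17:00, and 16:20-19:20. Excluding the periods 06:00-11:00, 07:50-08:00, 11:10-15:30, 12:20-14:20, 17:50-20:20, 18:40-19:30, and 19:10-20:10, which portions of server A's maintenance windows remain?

11:00–11:10, 15:30–17:50, 20:20–20:30

First set merges to 06:30–12:50, 14:10–20:30.
Second set merges to 06:00–11:00, 11:10–15:30, 17:50–20:20.
06:30–12:50 with B removed leaves 11:00–11:10.
14:10–20:30 with B removed leaves 15:30–17:50, 20:20–20:30.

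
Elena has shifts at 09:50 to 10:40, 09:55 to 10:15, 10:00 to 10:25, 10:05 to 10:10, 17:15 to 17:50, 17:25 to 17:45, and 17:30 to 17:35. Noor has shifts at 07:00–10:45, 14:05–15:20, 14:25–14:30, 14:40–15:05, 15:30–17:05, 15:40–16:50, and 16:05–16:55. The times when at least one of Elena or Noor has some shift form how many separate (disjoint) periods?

First set merges to 09:50–10:40, 17:15–17:50.
Second set merges to 07:00–10:45, 14:05–15:20, 15:30–17:05.
A ∪ B = 07:00–10:45, 14:05–15:20, 15:30–17:05, 17:15–17:50.
That is 4 disjoint pieces.

4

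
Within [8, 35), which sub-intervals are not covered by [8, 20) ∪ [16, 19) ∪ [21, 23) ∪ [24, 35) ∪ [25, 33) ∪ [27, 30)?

[20, 21) ∪ [23, 24)

After merging, the occupied span is [8, 20), [21, 23), [24, 35).
Gaps within [8, 35): [20, 21), [23, 24).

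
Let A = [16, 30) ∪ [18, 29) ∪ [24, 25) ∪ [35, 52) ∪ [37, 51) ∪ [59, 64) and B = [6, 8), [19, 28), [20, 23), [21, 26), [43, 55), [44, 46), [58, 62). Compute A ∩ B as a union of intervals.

[19, 28) ∪ [43, 52) ∪ [59, 62)

Merge the first list: [16, 30), [35, 52), [59, 64).
Merge the second list: [6, 8), [19, 28), [43, 55), [58, 62).
[16, 30) overlaps B on [19, 28).
[35, 52) overlaps B on [43, 52).
[59, 64) overlaps B on [59, 62).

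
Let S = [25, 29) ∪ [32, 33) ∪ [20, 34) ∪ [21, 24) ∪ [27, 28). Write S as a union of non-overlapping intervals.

Sort by start: [20, 34), [21, 24), [25, 29), [27, 28), [32, 33).
[21, 24) overlaps/touches [20, 34) → extend to [20, 34).
[25, 29) overlaps/touches [20, 34) → extend to [20, 34).
[27, 28) overlaps/touches [20, 34) → extend to [20, 34).
[32, 33) overlaps/touches [20, 34) → extend to [20, 34).

[20, 34)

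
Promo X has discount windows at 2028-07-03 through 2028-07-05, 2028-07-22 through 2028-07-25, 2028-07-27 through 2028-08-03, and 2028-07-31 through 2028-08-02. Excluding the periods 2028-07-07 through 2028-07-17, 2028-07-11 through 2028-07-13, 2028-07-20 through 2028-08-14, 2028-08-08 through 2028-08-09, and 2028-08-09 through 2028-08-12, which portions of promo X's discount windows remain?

A, merged: 2028-07-03 through 2028-07-05, 2028-07-22 through 2028-07-25, 2028-07-27 through 2028-08-03.
B, merged: 2028-07-07 through 2028-07-17, 2028-07-20 through 2028-08-14.
2028-07-03 through 2028-07-05: no B overlap → unchanged.
2028-07-22 through 2028-07-25: fully covered by B → removed.
2028-07-27 through 2028-08-03: fully covered by B → removed.

2028-07-03 through 2028-07-05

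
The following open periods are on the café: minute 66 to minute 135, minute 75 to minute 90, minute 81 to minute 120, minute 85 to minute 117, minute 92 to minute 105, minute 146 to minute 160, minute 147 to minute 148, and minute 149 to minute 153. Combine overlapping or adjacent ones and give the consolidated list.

minute 75 to minute 90 overlaps/touches minute 66 to minute 135 → extend to minute 66 to minute 135.
minute 81 to minute 120 overlaps/touches minute 66 to minute 135 → extend to minute 66 to minute 135.
minute 85 to minute 117 overlaps/touches minute 66 to minute 135 → extend to minute 66 to minute 135.
minute 92 to minute 105 overlaps/touches minute 66 to minute 135 → extend to minute 66 to minute 135.
minute 146 to minute 160 is disjoint → start new block.
minute 147 to minute 148 overlaps/touches minute 146 to minute 160 → extend to minute 146 to minute 160.
minute 149 to minute 153 overlaps/touches minute 146 to minute 160 → extend to minute 146 to minute 160.

minute 66 to minute 135, minute 146 to minute 160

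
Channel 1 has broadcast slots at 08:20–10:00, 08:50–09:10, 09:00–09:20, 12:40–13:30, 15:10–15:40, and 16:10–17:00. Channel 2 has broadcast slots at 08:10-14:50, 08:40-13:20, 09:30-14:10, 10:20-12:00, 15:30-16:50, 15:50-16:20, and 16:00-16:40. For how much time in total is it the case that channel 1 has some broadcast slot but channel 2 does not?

Merge the first list: 08:20-10:00, 12:40-13:30, 15:10-15:40, 16:10-17:00.
Merge the second list: 08:10-14:50, 15:30-16:50.
A \ B = 15:10-15:30, 16:50-17:00.
Total: 20 min + 10 min = 30 min.

30 min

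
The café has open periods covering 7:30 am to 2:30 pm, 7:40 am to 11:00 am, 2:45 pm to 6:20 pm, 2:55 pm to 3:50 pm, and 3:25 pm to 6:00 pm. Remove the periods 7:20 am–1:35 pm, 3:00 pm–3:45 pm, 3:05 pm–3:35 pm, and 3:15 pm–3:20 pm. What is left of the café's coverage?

Merge the first list: 7:30 am-2:30 pm, 2:45 pm-6:20 pm.
Merge the second list: 7:20 am-1:35 pm, 3:00 pm-3:45 pm.
7:30 am-2:30 pm minus B → 1:35 pm-2:30 pm.
2:45 pm-6:20 pm minus B → 2:45 pm-3:00 pm, 3:45 pm-6:20 pm.

1:35 pm-2:30 pm, 2:45 pm-3:00 pm, 3:45 pm-6:20 pm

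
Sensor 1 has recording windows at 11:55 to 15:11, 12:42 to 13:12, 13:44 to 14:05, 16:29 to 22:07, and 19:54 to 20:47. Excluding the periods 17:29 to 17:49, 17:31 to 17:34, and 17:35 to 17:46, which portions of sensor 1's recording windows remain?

A, merged: 11:55–15:11, 16:29–22:07.
B, merged: 17:29–17:49.
11:55–15:11: no B overlap → unchanged.
16:29–22:07 minus B → 16:29–17:29, 17:49–22:07.

11:55–15:11, 16:29–17:29, 17:49–22:07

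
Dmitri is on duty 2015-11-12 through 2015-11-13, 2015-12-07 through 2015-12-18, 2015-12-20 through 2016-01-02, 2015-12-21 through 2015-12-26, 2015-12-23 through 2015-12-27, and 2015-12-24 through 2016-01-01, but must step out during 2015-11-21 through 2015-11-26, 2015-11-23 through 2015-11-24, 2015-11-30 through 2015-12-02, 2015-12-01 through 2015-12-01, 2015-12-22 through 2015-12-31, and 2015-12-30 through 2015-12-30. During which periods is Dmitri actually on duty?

A, merged: 2015-11-12 through 2015-11-13, 2015-12-07 through 2015-12-18, 2015-12-20 through 2016-01-02.
B, merged: 2015-11-21 through 2015-11-26, 2015-11-30 through 2015-12-02, 2015-12-22 through 2015-12-31.
2015-11-12 through 2015-11-13 is untouched.
2015-12-07 through 2015-12-18 is untouched.
2015-12-20 through 2016-01-02 with B removed leaves 2015-12-20 through 2015-12-21, 2016-01-01 through 2016-01-02.

2015-11-12 through 2015-11-13, 2015-12-07 through 2015-12-18, 2015-12-20 through 2015-12-21, 2016-01-01 through 2016-01-02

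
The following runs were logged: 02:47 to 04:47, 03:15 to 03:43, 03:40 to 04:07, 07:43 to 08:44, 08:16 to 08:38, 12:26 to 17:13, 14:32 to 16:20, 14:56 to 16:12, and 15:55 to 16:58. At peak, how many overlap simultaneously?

4

At 15:55, 4 of the intervals are simultaneously active.
No point has more.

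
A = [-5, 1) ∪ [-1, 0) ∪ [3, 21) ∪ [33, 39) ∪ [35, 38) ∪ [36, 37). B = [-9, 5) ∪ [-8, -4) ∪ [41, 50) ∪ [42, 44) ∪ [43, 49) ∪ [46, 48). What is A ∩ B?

[-5, 1) ∪ [3, 5)

A, merged: [-5, 1), [3, 21), [33, 39).
B, merged: [-9, 5), [41, 50).
[-5, 1) ∩ B → [-5, 1).
[3, 21) ∩ B → [3, 5).
[33, 39) meets no B interval.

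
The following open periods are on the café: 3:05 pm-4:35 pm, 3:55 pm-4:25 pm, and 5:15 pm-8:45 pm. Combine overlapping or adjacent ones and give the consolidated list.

3:05 pm-4:35 pm, 5:15 pm-8:45 pm

3:55 pm-4:25 pm overlaps/touches 3:05 pm-4:35 pm → extend to 3:05 pm-4:35 pm.
5:15 pm-8:45 pm is disjoint → start new block.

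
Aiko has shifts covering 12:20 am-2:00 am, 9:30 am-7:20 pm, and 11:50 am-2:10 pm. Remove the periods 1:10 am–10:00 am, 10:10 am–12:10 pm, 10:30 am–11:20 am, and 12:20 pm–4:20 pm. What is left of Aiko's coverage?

12:20 am–1:10 am, 10:00 am–10:10 am, 12:10 pm–12:20 pm, 4:20 pm–7:20 pm

First set merges to 12:20 am–2:00 am, 9:30 am–7:20 pm.
Second set merges to 1:10 am–10:00 am, 10:10 am–12:10 pm, 12:20 pm–4:20 pm.
12:20 am–2:00 am minus B → 12:20 am–1:10 am.
9:30 am–7:20 pm minus B → 10:00 am–10:10 am, 12:10 pm–12:20 pm, 4:20 pm–7:20 pm.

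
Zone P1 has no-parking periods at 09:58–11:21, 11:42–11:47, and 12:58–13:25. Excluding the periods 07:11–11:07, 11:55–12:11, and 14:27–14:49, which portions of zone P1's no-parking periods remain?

09:58-11:21 minus B → 11:07-11:21.
11:42-11:47: no B overlap → unchanged.
12:58-13:25: no B overlap → unchanged.

11:07-11:21, 11:42-11:47, 12:58-13:25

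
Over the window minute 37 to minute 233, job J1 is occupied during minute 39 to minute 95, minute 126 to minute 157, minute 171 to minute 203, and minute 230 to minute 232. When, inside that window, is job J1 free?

minute 37 to minute 39, minute 95 to minute 126, minute 157 to minute 171, minute 203 to minute 230, minute 232 to minute 233

The merged coverage is minute 39 to minute 95, minute 126 to minute 157, minute 171 to minute 203, minute 230 to minute 232.
Complement within minute 37 to minute 233: minute 37 to minute 39, minute 95 to minute 126, minute 157 to minute 171, minute 203 to minute 230, minute 232 to minute 233.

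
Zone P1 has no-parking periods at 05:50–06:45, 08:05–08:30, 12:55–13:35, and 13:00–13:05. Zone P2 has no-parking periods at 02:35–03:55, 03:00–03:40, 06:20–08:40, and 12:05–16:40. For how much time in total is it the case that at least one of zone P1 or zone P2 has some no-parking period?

A, merged: 05:50–06:45, 08:05–08:30, 12:55–13:35.
B, merged: 02:35–03:55, 06:20–08:40, 12:05–16:40.
A ∪ B = 02:35–03:55, 05:50–08:40, 12:05–16:40.
Total: 1 h 20 min + 2 h 50 min + 4 h 35 min = 8 h 45 min.

8 h 45 min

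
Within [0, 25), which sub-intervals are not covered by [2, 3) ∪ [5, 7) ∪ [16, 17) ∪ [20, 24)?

[0, 2) ∪ [3, 5) ∪ [7, 16) ∪ [17, 20) ∪ [24, 25)

The merged coverage is [2, 3), [5, 7), [16, 17), [20, 24).
Gaps within [0, 25): [0, 2), [3, 5), [7, 16), [17, 20), [24, 25).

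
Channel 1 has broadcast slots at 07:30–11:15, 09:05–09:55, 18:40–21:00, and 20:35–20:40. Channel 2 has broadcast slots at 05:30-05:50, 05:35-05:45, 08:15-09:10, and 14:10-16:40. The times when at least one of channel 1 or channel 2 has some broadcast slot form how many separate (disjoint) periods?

4

First set merges to 07:30-11:15, 18:40-21:00.
Second set merges to 05:30-05:50, 08:15-09:10, 14:10-16:40.
A ∪ B = 05:30-05:50, 07:30-11:15, 14:10-16:40, 18:40-21:00.
That is 4 disjoint pieces.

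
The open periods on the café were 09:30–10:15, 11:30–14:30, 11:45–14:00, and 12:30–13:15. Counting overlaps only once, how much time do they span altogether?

3 h 45 min

Merged: 09:30-10:15, 11:30-14:30.
Lengths: 45 min + 3 h = 3 h 45 min.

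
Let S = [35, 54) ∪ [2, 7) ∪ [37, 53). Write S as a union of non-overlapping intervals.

Sort by start: [2, 7), [35, 54), [37, 53).
[35, 54) is disjoint → start new block.
[37, 53) overlaps/touches [35, 54) → extend to [35, 54).

[2, 7) ∪ [35, 54)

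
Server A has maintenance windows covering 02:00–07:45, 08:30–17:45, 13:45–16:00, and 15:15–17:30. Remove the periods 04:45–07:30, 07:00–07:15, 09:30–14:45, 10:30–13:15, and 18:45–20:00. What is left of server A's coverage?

02:00-04:45, 07:30-07:45, 08:30-09:30, 14:45-17:45

A, merged: 02:00-07:45, 08:30-17:45.
B, merged: 04:45-07:30, 09:30-14:45, 18:45-20:00.
02:00-07:45 with B removed leaves 02:00-04:45, 07:30-07:45.
08:30-17:45 with B removed leaves 08:30-09:30, 14:45-17:45.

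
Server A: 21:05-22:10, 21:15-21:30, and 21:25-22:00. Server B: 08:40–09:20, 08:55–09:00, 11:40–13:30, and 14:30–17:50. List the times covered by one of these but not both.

First set merges to 21:05-22:10.
Second set merges to 08:40-09:20, 11:40-13:30, 14:30-17:50.
Only in the first: 21:05-22:10.
Only in the second: 08:40-09:20, 11:40-13:30, 14:30-17:50.
Together these are the periods covered by exactly one.

08:40-09:20, 11:40-13:30, 14:30-17:50, 21:05-22:10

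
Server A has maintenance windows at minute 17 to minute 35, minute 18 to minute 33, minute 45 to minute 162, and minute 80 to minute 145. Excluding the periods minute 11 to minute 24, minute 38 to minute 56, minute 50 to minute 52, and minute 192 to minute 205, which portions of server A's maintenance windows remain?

First set merges to minute 17 to minute 35, minute 45 to minute 162.
Second set merges to minute 11 to minute 24, minute 38 to minute 56, minute 192 to minute 205.
minute 17 to minute 35 minus B → minute 24 to minute 35.
minute 45 to minute 162 minus B → minute 56 to minute 162.

minute 24 to minute 35, minute 56 to minute 162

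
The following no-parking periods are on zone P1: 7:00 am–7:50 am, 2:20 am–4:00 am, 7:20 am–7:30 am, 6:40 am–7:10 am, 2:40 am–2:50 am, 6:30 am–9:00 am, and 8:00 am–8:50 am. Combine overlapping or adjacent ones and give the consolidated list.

Sort by start: 2:20 am–4:00 am, 2:40 am–2:50 am, 6:30 am–9:00 am, 6:40 am–7:10 am, 7:00 am–7:50 am, 7:20 am–7:30 am, 8:00 am–8:50 am.
2:40 am–2:50 am overlaps/touches 2:20 am–4:00 am → extend to 2:20 am–4:00 am.
6:30 am–9:00 am is disjoint → start new block.
6:40 am–7:10 am overlaps/touches 6:30 am–9:00 am → extend to 6:30 am–9:00 am.
7:00 am–7:50 am overlaps/touches 6:30 am–9:00 am → extend to 6:30 am–9:00 am.
7:20 am–7:30 am overlaps/touches 6:30 am–9:00 am → extend to 6:30 am–9:00 am.
8:00 am–8:50 am overlaps/touches 6:30 am–9:00 am → extend to 6:30 am–9:00 am.

2:20 am–4:00 am, 6:30 am–9:00 am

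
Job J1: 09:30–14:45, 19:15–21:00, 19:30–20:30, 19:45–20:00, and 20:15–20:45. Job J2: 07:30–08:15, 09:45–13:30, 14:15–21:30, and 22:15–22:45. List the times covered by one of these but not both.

A, merged: 09:30–14:45, 19:15–21:00.
Only in the first: 09:30–09:45, 13:30–14:15.
Only in the second: 07:30–08:15, 14:45–19:15, 21:00–21:30, 22:15–22:45.
Together these are the periods covered by exactly one.

07:30–08:15, 09:30–09:45, 13:30–14:15, 14:45–19:15, 21:00–21:30, 22:15–22:45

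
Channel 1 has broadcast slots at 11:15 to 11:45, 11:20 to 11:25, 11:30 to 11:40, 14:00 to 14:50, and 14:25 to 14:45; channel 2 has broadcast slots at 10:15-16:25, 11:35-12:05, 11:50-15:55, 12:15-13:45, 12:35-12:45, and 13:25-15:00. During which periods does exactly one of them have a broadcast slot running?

10:15-11:15, 11:45-14:00, 14:50-16:25

A, merged: 11:15-11:45, 14:00-14:50.
B, merged: 10:15-16:25.
A \ B = none.
B \ A = 10:15-11:15, 11:45-14:00, 14:50-16:25.
Union of the two gives the symmetric difference.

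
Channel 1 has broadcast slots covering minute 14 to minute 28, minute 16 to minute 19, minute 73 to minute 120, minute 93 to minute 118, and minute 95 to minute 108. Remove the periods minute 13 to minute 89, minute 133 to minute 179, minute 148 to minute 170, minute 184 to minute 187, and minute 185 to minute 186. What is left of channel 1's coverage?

A, merged: minute 14 to minute 28, minute 73 to minute 120.
B, merged: minute 13 to minute 89, minute 133 to minute 179, minute 184 to minute 187.
minute 14 to minute 28: fully covered by B → removed.
minute 73 to minute 120 minus B → minute 89 to minute 120.

minute 89 to minute 120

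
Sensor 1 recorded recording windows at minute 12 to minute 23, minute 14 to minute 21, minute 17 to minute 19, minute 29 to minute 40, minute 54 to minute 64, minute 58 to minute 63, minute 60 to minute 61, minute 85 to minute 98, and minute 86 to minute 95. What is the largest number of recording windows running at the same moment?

At minute 17, 3 of the intervals are simultaneously active.
No point has more.

3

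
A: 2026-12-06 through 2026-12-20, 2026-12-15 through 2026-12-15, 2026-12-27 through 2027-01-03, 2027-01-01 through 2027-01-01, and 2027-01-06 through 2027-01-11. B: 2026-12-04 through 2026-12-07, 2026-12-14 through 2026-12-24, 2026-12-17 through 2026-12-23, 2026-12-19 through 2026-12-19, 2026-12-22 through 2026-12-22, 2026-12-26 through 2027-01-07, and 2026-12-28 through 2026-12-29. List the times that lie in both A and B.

First set merges to 2026-12-06 through 2026-12-20, 2026-12-27 through 2027-01-03, 2027-01-06 through 2027-01-11.
Second set merges to 2026-12-04 through 2026-12-07, 2026-12-14 through 2026-12-24, 2026-12-26 through 2027-01-07.
2026-12-06 through 2026-12-20 overlaps B on 2026-12-06 through 2026-12-07, 2026-12-14 through 2026-12-20.
2026-12-27 through 2027-01-03 overlaps B on 2026-12-27 through 2027-01-03.
2027-01-06 through 2027-01-11 overlaps B on 2027-01-06 through 2027-01-07.

2026-12-06 through 2026-12-07, 2026-12-14 through 2026-12-20, 2026-12-27 through 2027-01-03, 2027-01-06 through 2027-01-07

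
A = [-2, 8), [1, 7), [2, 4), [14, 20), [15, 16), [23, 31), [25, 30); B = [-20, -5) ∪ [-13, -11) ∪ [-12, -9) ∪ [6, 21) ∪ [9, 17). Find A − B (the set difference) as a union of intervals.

Merge the first list: [-2, 8), [14, 20), [23, 31).
Merge the second list: [-20, -5), [6, 21).
[-2, 8) minus B → [-2, 6).
[14, 20): fully covered by B → removed.
[23, 31): no B overlap → unchanged.

[-2, 6) ∪ [23, 31)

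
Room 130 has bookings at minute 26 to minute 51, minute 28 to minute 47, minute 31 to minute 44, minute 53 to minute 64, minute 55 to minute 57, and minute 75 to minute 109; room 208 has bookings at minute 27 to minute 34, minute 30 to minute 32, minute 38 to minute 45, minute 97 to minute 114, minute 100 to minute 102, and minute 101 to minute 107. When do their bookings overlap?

Merge the first list: minute 26 to minute 51, minute 53 to minute 64, minute 75 to minute 109.
Merge the second list: minute 27 to minute 34, minute 38 to minute 45, minute 97 to minute 114.
minute 26 to minute 51 meets the second set on minute 27 to minute 34, minute 38 to minute 45.
minute 53 to minute 64: no overlap with the second set.
minute 75 to minute 109 meets the second set on minute 97 to minute 109.

minute 27 to minute 34, minute 38 to minute 45, minute 97 to minute 109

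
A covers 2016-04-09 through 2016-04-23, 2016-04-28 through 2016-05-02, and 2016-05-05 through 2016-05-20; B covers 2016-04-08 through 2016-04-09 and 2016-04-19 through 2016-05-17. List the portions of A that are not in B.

2016-04-10 through 2016-04-18, 2016-05-18 through 2016-05-20

2016-04-09 through 2016-04-23 minus B → 2016-04-10 through 2016-04-18.
2016-04-28 through 2016-05-02: fully covered by B → removed.
2016-05-05 through 2016-05-20 minus B → 2016-05-18 through 2016-05-20.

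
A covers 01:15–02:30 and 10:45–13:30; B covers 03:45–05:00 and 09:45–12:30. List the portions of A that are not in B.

01:15–02:30, 12:30–13:30

01:15–02:30: nothing removed.
10:45–13:30 \ B = 12:30–13:30.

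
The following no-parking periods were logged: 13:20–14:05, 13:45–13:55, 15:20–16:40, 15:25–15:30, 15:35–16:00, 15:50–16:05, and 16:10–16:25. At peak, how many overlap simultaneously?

3

At 15:50, 3 of the intervals are simultaneously active.
No point has more.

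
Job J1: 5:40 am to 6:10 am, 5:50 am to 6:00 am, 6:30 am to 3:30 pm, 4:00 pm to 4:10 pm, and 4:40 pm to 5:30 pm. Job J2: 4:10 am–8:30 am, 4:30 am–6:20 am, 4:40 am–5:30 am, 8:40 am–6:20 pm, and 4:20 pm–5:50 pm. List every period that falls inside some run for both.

First set merges to 5:40 am-6:10 am, 6:30 am-3:30 pm, 4:00 pm-4:10 pm, 4:40 pm-5:30 pm.
Second set merges to 4:10 am-8:30 am, 8:40 am-6:20 pm.
5:40 am-6:10 am ∩ B → 5:40 am-6:10 am.
6:30 am-3:30 pm ∩ B → 6:30 am-8:30 am, 8:40 am-3:30 pm.
4:00 pm-4:10 pm ∩ B → 4:00 pm-4:10 pm.
4:40 pm-5:30 pm ∩ B → 4:40 pm-5:30 pm.

5:40 am-6:10 am, 6:30 am-8:30 am, 8:40 am-3:30 pm, 4:00 pm-4:10 pm, 4:40 pm-5:30 pm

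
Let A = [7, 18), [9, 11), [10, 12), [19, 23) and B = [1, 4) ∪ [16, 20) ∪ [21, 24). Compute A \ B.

Merge the first list: [7, 18), [19, 23).
[7, 18) with B removed leaves [7, 16).
[19, 23) with B removed leaves [20, 21).

[7, 16) ∪ [20, 21)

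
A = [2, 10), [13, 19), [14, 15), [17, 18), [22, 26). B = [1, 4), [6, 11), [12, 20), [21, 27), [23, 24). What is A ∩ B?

A, merged: [2, 10), [13, 19), [22, 26).
B, merged: [1, 4), [6, 11), [12, 20), [21, 27).
[2, 10) meets the second set on [2, 4), [6, 10).
[13, 19) meets the second set on [13, 19).
[22, 26) meets the second set on [22, 26).

[2, 4) ∪ [6, 10) ∪ [13, 19) ∪ [22, 26)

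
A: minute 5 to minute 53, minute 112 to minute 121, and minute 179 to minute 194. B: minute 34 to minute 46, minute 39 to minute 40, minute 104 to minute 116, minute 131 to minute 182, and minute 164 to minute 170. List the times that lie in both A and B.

minute 34 to minute 46, minute 112 to minute 116, minute 179 to minute 182

Second set merges to minute 34 to minute 46, minute 104 to minute 116, minute 131 to minute 182.
minute 5 to minute 53 overlaps B on minute 34 to minute 46.
minute 112 to minute 121 overlaps B on minute 112 to minute 116.
minute 179 to minute 194 overlaps B on minute 179 to minute 182.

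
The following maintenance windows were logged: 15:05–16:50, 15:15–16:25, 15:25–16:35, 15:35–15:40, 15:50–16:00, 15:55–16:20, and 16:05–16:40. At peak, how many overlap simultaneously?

At 15:55, 5 of the intervals are simultaneously active.
No point has more.

5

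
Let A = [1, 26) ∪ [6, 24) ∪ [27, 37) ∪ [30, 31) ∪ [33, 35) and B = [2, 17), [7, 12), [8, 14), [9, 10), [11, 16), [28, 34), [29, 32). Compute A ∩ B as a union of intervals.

A, merged: [1, 26), [27, 37).
B, merged: [2, 17), [28, 34).
[1, 26) ∩ B → [2, 17).
[27, 37) ∩ B → [28, 34).

[2, 17) ∪ [28, 34)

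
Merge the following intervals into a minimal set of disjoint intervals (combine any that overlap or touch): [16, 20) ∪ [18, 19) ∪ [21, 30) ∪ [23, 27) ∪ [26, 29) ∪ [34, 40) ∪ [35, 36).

[16, 20) ∪ [21, 30) ∪ [34, 40)

[18, 19) overlaps/touches [16, 20) → extend to [16, 20).
[21, 30) is disjoint → start new block.
[23, 27) overlaps/touches [21, 30) → extend to [21, 30).
[26, 29) overlaps/touches [21, 30) → extend to [21, 30).
[34, 40) is disjoint → start new block.
[35, 36) overlaps/touches [34, 40) → extend to [34, 40).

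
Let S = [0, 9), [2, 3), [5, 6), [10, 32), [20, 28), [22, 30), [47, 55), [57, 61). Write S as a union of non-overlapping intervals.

[0, 9) ∪ [10, 32) ∪ [47, 55) ∪ [57, 61)

[2, 3) overlaps/touches [0, 9) → extend to [0, 9).
[5, 6) overlaps/touches [0, 9) → extend to [0, 9).
[10, 32) is disjoint → start new block.
[20, 28) overlaps/touches [10, 32) → extend to [10, 32).
[22, 30) overlaps/touches [10, 32) → extend to [10, 32).
[47, 55) is disjoint → start new block.
[57, 61) is disjoint → start new block.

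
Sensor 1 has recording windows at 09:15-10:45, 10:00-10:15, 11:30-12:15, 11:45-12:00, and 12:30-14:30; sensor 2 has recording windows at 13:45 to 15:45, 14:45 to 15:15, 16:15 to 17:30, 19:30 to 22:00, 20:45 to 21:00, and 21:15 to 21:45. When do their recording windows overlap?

A, merged: 09:15–10:45, 11:30–12:15, 12:30–14:30.
B, merged: 13:45–15:45, 16:15–17:30, 19:30–22:00.
09:15–10:45 falls entirely outside B.
11:30–12:15 falls entirely outside B.
12:30–14:30 overlaps B on 13:45–14:30.

13:45–14:30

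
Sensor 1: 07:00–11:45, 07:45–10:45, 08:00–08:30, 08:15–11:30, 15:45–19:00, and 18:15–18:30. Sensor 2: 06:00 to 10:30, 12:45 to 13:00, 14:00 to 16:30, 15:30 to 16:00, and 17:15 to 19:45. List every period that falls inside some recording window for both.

Merge the first list: 07:00-11:45, 15:45-19:00.
Merge the second list: 06:00-10:30, 12:45-13:00, 14:00-16:30, 17:15-19:45.
07:00-11:45 overlaps B on 07:00-10:30.
15:45-19:00 overlaps B on 15:45-16:30, 17:15-19:00.

07:00-10:30, 15:45-16:30, 17:15-19:00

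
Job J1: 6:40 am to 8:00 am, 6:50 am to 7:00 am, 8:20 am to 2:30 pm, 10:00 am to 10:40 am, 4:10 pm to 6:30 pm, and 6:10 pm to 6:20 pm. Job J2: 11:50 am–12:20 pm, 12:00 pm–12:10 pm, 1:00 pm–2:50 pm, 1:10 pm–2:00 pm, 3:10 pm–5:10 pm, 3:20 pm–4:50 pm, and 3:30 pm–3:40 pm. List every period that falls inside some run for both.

11:50 am–12:20 pm, 1:00 pm–2:30 pm, 4:10 pm–5:10 pm

Merge the first list: 6:40 am–8:00 am, 8:20 am–2:30 pm, 4:10 pm–6:30 pm.
Merge the second list: 11:50 am–12:20 pm, 1:00 pm–2:50 pm, 3:10 pm–5:10 pm.
6:40 am–8:00 am falls entirely outside B.
8:20 am–2:30 pm overlaps B on 11:50 am–12:20 pm, 1:00 pm–2:30 pm.
4:10 pm–6:30 pm overlaps B on 4:10 pm–5:10 pm.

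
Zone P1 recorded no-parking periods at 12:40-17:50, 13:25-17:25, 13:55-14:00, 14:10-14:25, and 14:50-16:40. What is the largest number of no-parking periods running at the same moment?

3

At 13:55, 3 of the intervals are simultaneously active.
No point has more.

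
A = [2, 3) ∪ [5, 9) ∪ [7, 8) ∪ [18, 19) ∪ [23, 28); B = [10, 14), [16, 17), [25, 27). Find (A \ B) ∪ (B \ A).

Merge the first list: [2, 3), [5, 9), [18, 19), [23, 28).
A \ B = [2, 3), [5, 9), [18, 19), [23, 25), [27, 28).
B \ A = [10, 14), [16, 17).
Union of the two gives the symmetric difference.

[2, 3) ∪ [5, 9) ∪ [10, 14) ∪ [16, 17) ∪ [18, 19) ∪ [23, 25) ∪ [27, 28)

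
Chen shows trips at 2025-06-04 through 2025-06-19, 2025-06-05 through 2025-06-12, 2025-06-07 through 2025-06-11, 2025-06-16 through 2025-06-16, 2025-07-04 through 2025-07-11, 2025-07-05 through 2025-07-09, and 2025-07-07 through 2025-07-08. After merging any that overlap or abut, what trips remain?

2025-06-04 through 2025-06-19, 2025-07-04 through 2025-07-11

2025-06-05 through 2025-06-12 overlaps/touches 2025-06-04 through 2025-06-19 → extend to 2025-06-04 through 2025-06-19.
2025-06-07 through 2025-06-11 overlaps/touches 2025-06-04 through 2025-06-19 → extend to 2025-06-04 through 2025-06-19.
2025-06-16 through 2025-06-16 overlaps/touches 2025-06-04 through 2025-06-19 → extend to 2025-06-04 through 2025-06-19.
2025-07-04 through 2025-07-11 is disjoint → start new block.
2025-07-05 through 2025-07-09 overlaps/touches 2025-07-04 through 2025-07-11 → extend to 2025-07-04 through 2025-07-11.
2025-07-07 through 2025-07-08 overlaps/touches 2025-07-04 through 2025-07-11 → extend to 2025-07-04 through 2025-07-11.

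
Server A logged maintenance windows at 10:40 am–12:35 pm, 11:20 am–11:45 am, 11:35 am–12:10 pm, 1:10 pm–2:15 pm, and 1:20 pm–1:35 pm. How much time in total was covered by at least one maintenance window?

Merged: 10:40 am–12:35 pm, 1:10 pm–2:15 pm.
Lengths: 1 h 55 min + 1 h 5 min = 3 h.

3 h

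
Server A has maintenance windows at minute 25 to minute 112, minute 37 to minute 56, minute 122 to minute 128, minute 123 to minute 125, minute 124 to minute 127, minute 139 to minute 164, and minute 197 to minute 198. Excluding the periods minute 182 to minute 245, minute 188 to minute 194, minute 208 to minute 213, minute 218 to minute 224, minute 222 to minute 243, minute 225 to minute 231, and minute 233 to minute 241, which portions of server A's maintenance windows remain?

First set merges to minute 25 to minute 112, minute 122 to minute 128, minute 139 to minute 164, minute 197 to minute 198.
Second set merges to minute 182 to minute 245.
minute 25 to minute 112 is untouched.
minute 122 to minute 128 is untouched.
minute 139 to minute 164 is untouched.
minute 197 to minute 198 lies entirely inside B → drops out.

minute 25 to minute 112, minute 122 to minute 128, minute 139 to minute 164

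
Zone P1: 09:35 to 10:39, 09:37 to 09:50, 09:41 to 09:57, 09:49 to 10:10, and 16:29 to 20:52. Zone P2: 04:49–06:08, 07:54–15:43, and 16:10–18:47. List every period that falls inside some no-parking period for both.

A, merged: 09:35–10:39, 16:29–20:52.
09:35–10:39 meets the second set on 09:35–10:39.
16:29–20:52 meets the second set on 16:29–18:47.

09:35–10:39, 16:29–18:47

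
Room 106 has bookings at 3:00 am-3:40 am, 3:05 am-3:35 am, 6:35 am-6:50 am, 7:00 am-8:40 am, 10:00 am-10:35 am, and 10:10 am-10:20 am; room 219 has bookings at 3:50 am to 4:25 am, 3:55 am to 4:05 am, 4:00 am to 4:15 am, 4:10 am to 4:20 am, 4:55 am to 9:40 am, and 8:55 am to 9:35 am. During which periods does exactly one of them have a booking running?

3:00 am–3:40 am, 3:50 am–4:25 am, 4:55 am–6:35 am, 6:50 am–7:00 am, 8:40 am–9:40 am, 10:00 am–10:35 am

Merge the first list: 3:00 am–3:40 am, 6:35 am–6:50 am, 7:00 am–8:40 am, 10:00 am–10:35 am.
Merge the second list: 3:50 am–4:25 am, 4:55 am–9:40 am.
A but not B: 3:00 am–3:40 am, 10:00 am–10:35 am.
B but not A: 3:50 am–4:25 am, 4:55 am–6:35 am, 6:50 am–7:00 am, 8:40 am–9:40 am.
Combining gives A △ B.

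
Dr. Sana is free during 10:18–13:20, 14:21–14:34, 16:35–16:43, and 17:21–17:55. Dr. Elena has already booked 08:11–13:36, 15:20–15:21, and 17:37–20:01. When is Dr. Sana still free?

14:21–14:34, 16:35–16:43, 17:21–17:37

10:18–13:20 lies entirely inside B → drops out.
14:21–14:34 is untouched.
16:35–16:43 is untouched.
17:21–17:55 with B removed leaves 17:21–17:37.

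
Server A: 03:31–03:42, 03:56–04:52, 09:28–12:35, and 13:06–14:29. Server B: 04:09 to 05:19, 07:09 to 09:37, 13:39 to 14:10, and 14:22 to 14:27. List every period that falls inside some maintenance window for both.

03:31–03:42 falls entirely outside B.
03:56–04:52 overlaps B on 04:09–04:52.
09:28–12:35 overlaps B on 09:28–09:37.
13:06–14:29 overlaps B on 13:39–14:10, 14:22–14:27.

04:09–04:52, 09:28–09:37, 13:39–14:10, 14:22–14:27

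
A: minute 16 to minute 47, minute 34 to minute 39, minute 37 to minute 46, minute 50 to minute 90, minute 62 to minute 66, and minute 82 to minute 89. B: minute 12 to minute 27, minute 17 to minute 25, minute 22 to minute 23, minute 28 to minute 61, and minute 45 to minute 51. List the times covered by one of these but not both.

Merge the first list: minute 16 to minute 47, minute 50 to minute 90.
Merge the second list: minute 12 to minute 27, minute 28 to minute 61.
A \ B = minute 27 to minute 28, minute 61 to minute 90.
B \ A = minute 12 to minute 16, minute 47 to minute 50.
Union of the two gives the symmetric difference.

minute 12 to minute 16, minute 27 to minute 28, minute 47 to minute 50, minute 61 to minute 90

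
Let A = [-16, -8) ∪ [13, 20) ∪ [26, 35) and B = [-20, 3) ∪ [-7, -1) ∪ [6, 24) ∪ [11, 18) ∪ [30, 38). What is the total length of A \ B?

B, merged: [-20, 3), [6, 24), [30, 38).
A \ B = [26, 30).
Total: 4.

4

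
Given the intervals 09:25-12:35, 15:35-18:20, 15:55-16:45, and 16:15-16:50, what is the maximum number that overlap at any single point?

3

Walk the sorted start/end points keeping a running depth.
The depth first hits 3 at 16:15.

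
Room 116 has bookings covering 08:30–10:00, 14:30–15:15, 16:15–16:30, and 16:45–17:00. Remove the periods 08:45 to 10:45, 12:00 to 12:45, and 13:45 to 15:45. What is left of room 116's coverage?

08:30–10:00 \ B = 08:30–08:45.
14:30–15:15: entirely removed.
16:15–16:30: nothing removed.
16:45–17:00: nothing removed.

08:30–08:45, 16:15–16:30, 16:45–17:00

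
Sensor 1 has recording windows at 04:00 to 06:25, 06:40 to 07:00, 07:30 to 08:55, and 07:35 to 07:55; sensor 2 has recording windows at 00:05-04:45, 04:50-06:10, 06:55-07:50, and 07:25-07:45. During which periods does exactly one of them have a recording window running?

Merge the first list: 04:00–06:25, 06:40–07:00, 07:30–08:55.
Merge the second list: 00:05–04:45, 04:50–06:10, 06:55–07:50.
A \ B = 04:45–04:50, 06:10–06:25, 06:40–06:55, 07:50–08:55.
B \ A = 00:05–04:00, 07:00–07:30.
Union of the two gives the symmetric difference.

00:05–04:00, 04:45–04:50, 06:10–06:25, 06:40–06:55, 07:00–07:30, 07:50–08:55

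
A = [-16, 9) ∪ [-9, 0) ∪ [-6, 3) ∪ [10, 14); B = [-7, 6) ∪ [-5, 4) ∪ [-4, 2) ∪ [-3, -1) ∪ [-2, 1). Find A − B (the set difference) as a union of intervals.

[-16, -7) ∪ [6, 9) ∪ [10, 14)

Merge the first list: [-16, 9), [10, 14).
Merge the second list: [-7, 6).
[-16, 9) \ B = [-16, -7), [6, 9).
[10, 14): nothing removed.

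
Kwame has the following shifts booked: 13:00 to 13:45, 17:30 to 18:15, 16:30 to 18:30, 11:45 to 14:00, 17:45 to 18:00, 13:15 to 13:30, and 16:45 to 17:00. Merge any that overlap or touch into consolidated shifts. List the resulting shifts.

11:45–14:00, 16:30–18:30

Sort by start: 11:45–14:00, 13:00–13:45, 13:15–13:30, 16:30–18:30, 16:45–17:00, 17:30–18:15, 17:45–18:00.
13:00–13:45 overlaps/touches 11:45–14:00 → extend to 11:45–14:00.
13:15–13:30 overlaps/touches 11:45–14:00 → extend to 11:45–14:00.
16:30–18:30 is disjoint → start new block.
16:45–17:00 overlaps/touches 16:30–18:30 → extend to 16:30–18:30.
17:30–18:15 overlaps/touches 16:30–18:30 → extend to 16:30–18:30.
17:45–18:00 overlaps/touches 16:30–18:30 → extend to 16:30–18:30.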